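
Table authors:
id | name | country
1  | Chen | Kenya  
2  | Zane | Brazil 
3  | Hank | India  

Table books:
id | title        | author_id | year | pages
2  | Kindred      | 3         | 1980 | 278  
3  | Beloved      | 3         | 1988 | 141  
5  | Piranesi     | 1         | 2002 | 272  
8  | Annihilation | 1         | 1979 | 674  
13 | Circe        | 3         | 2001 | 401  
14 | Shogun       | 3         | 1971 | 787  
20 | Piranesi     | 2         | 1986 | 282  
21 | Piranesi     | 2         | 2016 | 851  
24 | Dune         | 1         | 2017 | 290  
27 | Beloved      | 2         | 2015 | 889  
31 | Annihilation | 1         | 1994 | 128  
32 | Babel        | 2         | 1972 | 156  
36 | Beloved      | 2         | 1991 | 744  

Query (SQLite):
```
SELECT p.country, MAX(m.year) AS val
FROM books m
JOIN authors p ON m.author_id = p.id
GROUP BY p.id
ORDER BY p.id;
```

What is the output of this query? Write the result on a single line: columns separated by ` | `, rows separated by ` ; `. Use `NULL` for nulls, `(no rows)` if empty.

Join each books row to its authors via author_id.
Group joined rows by authors.id; compute MAX(m.year) per group.
  1: ids {5, 8, 24, 31} → MAX(m.year)=2017
  2: ids {20, 21, 27, 32, 36} → MAX(m.year)=2016
  3: ids {2, 3, 13, 14} → MAX(m.year)=2001

Kenya | 2017 ; Brazil | 2016 ; India | 2001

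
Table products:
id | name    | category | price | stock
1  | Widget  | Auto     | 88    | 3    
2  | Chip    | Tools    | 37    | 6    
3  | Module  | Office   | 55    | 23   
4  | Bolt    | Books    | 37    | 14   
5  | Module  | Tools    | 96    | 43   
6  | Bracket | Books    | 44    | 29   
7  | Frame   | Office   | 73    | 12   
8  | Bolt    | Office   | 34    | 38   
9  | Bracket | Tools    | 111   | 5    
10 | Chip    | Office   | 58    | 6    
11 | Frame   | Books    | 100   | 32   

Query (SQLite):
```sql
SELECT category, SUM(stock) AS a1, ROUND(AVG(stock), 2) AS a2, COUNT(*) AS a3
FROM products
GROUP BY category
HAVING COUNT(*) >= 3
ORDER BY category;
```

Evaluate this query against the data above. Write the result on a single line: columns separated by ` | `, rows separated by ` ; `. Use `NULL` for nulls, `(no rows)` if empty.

Group products by category.
Per group compute: SUM(stock), ROUND(AVG(stock), 2), COUNT(*).
HAVING: drop groups with fewer than 3 rows.
  Auto: ids {1} → SUM(stock)=3, ROUND(AVG(stock), 2)=3, COUNT(*)=1
  Books: ids {4, 6, 11} → SUM(stock)=75, ROUND(AVG(stock), 2)=25, COUNT(*)=3
  Office: ids {3, 7, 8, 10} → SUM(stock)=79, ROUND(AVG(stock), 2)=19.75, COUNT(*)=4
  Tools: ids {2, 5, 9} → SUM(stock)=54, ROUND(AVG(stock), 2)=18, COUNT(*)=3

Books | 75 | 25 | 3 ; Office | 79 | 19.75 | 4 ; Tools | 54 | 18 | 3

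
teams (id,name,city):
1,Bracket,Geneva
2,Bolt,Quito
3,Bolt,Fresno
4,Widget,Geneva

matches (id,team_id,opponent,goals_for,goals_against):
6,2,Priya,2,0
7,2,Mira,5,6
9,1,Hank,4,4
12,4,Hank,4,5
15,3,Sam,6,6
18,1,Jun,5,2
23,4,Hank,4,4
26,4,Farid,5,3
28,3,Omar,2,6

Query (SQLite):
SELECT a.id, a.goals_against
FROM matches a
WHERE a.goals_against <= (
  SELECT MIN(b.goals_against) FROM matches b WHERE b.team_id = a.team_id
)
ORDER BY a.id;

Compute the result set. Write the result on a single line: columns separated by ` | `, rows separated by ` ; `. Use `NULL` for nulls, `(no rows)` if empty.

For each matches row a, compute MIN(goals_against) over rows sharing a.team_id.
Keep row a if a.goals_against <= that per-group MIN.
  team_id=1: MIN(goals_against) = 2
  team_id=2: MIN(goals_against) = 0
  team_id=3: MIN(goals_against) = 6
  team_id=4: MIN(goals_against) = 3

6 | 0 ; 15 | 6 ; 18 | 2 ; 26 | 3 ; 28 | 6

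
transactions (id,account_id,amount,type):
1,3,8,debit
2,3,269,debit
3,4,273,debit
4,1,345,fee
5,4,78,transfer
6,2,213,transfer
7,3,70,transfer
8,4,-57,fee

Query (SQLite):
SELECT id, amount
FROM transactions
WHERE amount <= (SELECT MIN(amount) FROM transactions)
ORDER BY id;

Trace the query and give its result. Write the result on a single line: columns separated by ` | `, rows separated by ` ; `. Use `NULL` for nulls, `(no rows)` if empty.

Scalar subquery: MIN(amount) over all transactions rows = -57.
Keep rows where amount <= that value.

8 | -57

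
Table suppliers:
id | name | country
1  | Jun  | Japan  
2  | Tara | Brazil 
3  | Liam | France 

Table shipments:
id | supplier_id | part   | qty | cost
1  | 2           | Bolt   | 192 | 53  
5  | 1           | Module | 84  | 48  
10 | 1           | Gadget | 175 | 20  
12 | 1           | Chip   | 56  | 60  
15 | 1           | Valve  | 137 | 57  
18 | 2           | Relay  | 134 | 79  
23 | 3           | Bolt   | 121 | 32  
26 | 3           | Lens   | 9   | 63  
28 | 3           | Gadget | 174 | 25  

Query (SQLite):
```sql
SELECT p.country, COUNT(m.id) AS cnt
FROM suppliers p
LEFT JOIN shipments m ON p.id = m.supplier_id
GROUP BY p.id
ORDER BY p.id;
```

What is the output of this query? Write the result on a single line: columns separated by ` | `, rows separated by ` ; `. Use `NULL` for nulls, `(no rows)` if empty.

Japan | 4 ; Brazil | 2 ; France | 3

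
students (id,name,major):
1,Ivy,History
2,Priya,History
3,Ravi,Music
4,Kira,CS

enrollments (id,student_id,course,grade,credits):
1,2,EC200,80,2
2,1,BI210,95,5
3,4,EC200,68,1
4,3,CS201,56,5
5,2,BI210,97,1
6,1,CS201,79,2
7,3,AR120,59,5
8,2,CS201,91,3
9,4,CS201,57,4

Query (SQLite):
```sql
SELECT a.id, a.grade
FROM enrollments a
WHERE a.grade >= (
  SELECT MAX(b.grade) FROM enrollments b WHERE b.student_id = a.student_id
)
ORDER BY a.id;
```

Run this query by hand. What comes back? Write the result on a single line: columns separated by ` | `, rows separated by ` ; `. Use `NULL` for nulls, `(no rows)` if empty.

For each enrollments row a, compute MAX(grade) over rows sharing a.student_id.
Keep row a if a.grade >= that per-group MAX.
  student_id=1: MAX(grade) = 95
  student_id=2: MAX(grade) = 97
  student_id=3: MAX(grade) = 59
  student_id=4: MAX(grade) = 68

2 | 95 ; 3 | 68 ; 5 | 97 ; 7 | 59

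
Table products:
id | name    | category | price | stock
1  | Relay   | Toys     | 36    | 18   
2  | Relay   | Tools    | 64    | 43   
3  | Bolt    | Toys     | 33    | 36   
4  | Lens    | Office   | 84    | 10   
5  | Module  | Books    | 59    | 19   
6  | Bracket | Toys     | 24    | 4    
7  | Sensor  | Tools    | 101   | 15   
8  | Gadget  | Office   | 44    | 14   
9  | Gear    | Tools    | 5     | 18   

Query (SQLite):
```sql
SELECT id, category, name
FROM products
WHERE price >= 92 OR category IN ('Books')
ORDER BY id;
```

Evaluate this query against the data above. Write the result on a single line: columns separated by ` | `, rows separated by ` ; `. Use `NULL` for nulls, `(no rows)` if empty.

5 | Books | Module ; 7 | Tools | Sensor

price >= 92: ids {7}
category IN ('Books'): ids {5}
Combine with OR.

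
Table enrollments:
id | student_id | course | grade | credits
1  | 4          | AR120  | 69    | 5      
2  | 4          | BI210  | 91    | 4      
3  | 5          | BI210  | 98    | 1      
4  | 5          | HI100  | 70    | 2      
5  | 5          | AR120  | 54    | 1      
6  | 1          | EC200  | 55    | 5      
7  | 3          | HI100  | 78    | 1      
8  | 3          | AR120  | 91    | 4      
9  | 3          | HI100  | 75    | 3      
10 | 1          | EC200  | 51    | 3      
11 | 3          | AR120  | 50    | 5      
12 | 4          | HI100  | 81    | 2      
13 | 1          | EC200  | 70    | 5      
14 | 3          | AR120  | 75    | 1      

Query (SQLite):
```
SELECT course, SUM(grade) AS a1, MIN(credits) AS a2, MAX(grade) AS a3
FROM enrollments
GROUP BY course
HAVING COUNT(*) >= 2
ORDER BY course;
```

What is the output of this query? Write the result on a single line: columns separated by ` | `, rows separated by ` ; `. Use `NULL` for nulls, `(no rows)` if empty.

Group enrollments by course.
Per group compute: SUM(grade), MIN(credits), MAX(grade).
HAVING: drop groups with fewer than 2 rows.
  AR120: ids {1, 5, 8, 11, 14} → SUM(grade)=339, MIN(credits)=1, MAX(grade)=91
  BI210: ids {2, 3} → SUM(grade)=189, MIN(credits)=1, MAX(grade)=98
  EC200: ids {6, 10, 13} → SUM(grade)=176, MIN(credits)=3, MAX(grade)=70
  HI100: ids {4, 7, 9, 12} → SUM(grade)=304, MIN(credits)=1, MAX(grade)=81

AR120 | 339 | 1 | 91 ; BI210 | 189 | 1 | 98 ; EC200 | 176 | 3 | 70 ; HI100 | 304 | 1 | 81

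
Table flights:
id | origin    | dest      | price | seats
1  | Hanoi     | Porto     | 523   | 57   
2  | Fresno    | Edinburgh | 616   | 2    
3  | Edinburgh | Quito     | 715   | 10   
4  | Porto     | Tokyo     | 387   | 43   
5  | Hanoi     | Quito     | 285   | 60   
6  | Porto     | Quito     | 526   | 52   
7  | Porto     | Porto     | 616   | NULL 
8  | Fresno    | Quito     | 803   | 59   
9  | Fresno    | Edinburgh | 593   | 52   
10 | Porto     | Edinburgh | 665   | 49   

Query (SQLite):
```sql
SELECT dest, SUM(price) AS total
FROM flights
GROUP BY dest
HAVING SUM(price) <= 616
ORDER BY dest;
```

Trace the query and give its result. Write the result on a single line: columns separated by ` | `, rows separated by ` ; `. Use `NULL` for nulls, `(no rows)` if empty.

Partition flights by dest; compute SUM(price) within each group.
HAVING: keep groups where SUM(price) <= 616.
  Edinburgh: ids {2, 9, 10} → SUM(price)=1874
  Porto: ids {1, 7} → SUM(price)=1139
  Quito: ids {3, 5, 6, 8} → SUM(price)=2329
  Tokyo: ids {4} → SUM(price)=387

Tokyo | 387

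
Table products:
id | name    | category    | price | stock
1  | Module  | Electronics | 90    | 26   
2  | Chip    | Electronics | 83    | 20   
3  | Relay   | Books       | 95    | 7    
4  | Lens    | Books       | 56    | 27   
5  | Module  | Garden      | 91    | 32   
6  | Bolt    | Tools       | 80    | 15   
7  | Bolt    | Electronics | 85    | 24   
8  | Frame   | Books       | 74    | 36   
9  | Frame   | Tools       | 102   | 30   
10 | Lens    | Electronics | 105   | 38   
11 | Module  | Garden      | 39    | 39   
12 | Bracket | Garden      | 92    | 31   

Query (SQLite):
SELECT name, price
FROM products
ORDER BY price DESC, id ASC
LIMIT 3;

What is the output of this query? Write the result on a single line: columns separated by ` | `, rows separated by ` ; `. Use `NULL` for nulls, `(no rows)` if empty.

Sort by price desc, tiebreak id asc: (105, id=10), (102, id=9), (95, id=3), (92, id=12), (91, id=5), (90, id=1) …. Take first 3.

Lens | 105 ; Frame | 102 ; Relay | 95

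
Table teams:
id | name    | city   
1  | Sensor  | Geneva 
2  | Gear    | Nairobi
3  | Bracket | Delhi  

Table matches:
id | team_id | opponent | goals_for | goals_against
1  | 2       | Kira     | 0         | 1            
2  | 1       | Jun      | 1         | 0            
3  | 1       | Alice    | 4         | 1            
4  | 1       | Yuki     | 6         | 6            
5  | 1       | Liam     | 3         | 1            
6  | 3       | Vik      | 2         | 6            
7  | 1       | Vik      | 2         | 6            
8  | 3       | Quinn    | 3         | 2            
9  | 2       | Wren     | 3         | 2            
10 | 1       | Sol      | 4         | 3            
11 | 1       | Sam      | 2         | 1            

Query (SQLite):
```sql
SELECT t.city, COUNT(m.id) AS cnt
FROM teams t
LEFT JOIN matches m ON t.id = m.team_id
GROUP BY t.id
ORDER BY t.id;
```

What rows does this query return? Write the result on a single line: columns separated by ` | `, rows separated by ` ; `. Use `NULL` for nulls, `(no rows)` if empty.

Geneva | 7 ; Nairobi | 2 ; Delhi | 2

LEFT JOIN keeps every teams row; unmatched ones get NULL for matches columns.
Group by teams.id and compute COUNT(m.id). COUNT(col) of an all-NULL group is 0.
  1: ids {2, 3, 4, 5, 7, 10, 11} → COUNT(m.id)=7
  2: ids {1, 9} → COUNT(m.id)=2
  3: ids {6, 8} → COUNT(m.id)=2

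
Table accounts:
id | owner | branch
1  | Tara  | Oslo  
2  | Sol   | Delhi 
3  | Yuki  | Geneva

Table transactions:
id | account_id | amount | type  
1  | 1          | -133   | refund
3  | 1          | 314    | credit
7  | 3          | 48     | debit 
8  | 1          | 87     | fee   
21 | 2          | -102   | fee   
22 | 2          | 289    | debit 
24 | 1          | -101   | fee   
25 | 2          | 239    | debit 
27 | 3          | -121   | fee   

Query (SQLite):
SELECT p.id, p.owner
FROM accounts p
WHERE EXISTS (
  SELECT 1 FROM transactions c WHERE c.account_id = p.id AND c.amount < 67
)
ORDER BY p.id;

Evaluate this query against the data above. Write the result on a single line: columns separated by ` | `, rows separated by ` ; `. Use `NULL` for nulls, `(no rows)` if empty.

1 | Tara ; 2 | Sol ; 3 | Yuki

For each accounts row, check whether any transactions with matching account_id has amount < 67.
Keep rows where that is true.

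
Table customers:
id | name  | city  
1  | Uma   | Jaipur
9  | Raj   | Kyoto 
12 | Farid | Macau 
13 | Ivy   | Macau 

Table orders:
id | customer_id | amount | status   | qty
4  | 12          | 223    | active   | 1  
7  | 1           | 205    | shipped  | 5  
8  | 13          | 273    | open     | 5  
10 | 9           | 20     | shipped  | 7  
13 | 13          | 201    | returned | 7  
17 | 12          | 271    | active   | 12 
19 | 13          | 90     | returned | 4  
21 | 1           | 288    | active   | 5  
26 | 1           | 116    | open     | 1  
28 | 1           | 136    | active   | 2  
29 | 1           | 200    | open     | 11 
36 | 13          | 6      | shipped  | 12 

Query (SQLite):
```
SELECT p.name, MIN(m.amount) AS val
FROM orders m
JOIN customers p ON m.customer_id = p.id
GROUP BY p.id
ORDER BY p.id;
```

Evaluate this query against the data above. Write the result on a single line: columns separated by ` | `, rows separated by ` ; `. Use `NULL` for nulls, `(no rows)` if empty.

Uma | 116 ; Raj | 20 ; Farid | 223 ; Ivy | 6

Join each orders row to its customers via customer_id.
Group joined rows by customers.id; compute MIN(m.amount) per group.
  1: ids {7, 21, 26, 28, 29} → MIN(m.amount)=116
  9: ids {10} → MIN(m.amount)=20
  12: ids {4, 17} → MIN(m.amount)=223
  13: ids {8, 13, 19, 36} → MIN(m.amount)=6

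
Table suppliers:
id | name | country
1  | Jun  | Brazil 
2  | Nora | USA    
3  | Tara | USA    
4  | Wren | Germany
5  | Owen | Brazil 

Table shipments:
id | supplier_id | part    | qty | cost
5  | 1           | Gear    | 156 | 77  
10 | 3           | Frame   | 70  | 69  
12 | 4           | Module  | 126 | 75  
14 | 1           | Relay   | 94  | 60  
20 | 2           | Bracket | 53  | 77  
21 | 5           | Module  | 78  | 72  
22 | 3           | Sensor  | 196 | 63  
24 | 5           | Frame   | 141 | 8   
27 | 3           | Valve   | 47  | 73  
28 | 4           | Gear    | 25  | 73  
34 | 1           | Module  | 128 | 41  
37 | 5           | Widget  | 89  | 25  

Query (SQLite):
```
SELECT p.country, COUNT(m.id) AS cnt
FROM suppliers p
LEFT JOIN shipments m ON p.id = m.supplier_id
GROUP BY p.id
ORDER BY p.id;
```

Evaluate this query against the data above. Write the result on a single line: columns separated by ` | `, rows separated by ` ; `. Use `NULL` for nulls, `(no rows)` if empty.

LEFT JOIN keeps every suppliers row; unmatched ones get NULL for shipments columns.
Group by suppliers.id and compute COUNT(m.id). COUNT(col) of an all-NULL group is 0.
  1: ids {5, 14, 34} → COUNT(m.id)=3
  2: ids {20} → COUNT(m.id)=1
  3: ids {10, 22, 27} → COUNT(m.id)=3
  4: ids {12, 28} → COUNT(m.id)=2
  5: ids {21, 24, 37} → COUNT(m.id)=3

Brazil | 3 ; USA | 1 ; USA | 3 ; Germany | 2 ; Brazil | 3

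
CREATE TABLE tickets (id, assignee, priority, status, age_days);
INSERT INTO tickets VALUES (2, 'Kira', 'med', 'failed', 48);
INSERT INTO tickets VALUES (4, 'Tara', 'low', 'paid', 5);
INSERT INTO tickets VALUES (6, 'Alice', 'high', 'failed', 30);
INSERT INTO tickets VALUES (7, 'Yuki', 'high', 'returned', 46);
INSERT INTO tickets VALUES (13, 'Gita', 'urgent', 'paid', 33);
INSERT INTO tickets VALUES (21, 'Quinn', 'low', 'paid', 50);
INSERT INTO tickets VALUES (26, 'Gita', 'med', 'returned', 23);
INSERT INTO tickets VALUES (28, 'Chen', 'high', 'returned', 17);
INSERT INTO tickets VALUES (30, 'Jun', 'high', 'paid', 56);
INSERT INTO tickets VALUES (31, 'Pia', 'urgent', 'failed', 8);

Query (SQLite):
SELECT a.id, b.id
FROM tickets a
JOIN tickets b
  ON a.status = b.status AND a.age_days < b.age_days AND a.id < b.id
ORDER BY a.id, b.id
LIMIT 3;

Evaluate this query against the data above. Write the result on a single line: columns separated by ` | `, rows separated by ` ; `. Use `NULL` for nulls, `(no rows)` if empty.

4 | 13 ; 4 | 21 ; 4 | 30

Pairs (a,b) with same status, a.age_days < b.age_days, a.id < b.id.
status groups: failed:{2,6,31} paid:{4,13,21,30} returned:{7,26,28}
Ordered by (a.id, b.id); first 3.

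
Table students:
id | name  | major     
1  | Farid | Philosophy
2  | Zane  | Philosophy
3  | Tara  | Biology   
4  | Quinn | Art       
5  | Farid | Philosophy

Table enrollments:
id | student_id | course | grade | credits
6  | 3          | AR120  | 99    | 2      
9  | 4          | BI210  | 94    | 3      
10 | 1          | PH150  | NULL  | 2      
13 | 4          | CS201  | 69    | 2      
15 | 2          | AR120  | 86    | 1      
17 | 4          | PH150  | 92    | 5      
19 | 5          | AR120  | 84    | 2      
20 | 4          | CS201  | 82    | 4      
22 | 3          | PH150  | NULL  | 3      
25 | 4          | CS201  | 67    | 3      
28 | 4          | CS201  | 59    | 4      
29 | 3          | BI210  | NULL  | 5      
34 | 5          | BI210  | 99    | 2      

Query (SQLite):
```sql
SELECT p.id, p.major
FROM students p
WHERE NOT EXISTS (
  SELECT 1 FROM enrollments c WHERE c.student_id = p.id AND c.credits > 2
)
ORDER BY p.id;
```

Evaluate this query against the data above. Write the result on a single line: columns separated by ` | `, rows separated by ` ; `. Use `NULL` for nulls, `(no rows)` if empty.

1 | Philosophy ; 2 | Philosophy ; 5 | Philosophy

For each students row, check whether any enrollments with matching student_id has credits > 2.
Keep rows where that is false.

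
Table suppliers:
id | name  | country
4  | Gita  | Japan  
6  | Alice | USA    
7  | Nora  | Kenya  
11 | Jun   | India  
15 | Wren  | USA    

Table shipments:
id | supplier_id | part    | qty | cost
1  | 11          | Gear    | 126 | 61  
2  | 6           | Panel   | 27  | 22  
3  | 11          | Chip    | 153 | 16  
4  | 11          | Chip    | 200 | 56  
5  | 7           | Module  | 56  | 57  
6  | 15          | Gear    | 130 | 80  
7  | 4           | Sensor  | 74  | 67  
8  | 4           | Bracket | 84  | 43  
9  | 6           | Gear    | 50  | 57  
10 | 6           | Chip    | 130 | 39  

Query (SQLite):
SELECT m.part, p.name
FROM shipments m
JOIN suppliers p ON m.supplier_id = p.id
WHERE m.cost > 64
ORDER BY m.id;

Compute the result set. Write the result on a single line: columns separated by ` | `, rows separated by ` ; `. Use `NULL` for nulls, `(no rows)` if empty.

Gear | Wren ; Sensor | Gita

Each shipments row matches the suppliers row where supplier_id = suppliers.id.
Then keep rows with m.cost > 64.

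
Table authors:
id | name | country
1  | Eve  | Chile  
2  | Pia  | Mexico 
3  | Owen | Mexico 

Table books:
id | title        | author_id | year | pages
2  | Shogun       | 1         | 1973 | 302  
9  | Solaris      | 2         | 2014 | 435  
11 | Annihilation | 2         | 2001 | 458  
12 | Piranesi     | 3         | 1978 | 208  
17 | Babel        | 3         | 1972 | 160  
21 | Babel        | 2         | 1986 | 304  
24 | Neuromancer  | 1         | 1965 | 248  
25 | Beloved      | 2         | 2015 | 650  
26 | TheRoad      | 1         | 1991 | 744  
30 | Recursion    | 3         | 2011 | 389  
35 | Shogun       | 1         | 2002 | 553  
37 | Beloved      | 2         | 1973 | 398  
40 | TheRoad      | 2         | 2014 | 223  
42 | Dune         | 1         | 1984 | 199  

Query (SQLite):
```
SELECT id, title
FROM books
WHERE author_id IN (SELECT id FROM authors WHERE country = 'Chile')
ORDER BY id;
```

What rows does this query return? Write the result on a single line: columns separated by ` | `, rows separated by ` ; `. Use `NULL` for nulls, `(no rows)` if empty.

2 | Shogun ; 24 | Neuromancer ; 26 | TheRoad ; 35 | Shogun ; 42 | Dune

Inner query: authors.id where country = 'Chile'.
Outer: keep books rows whose author_id is in that set.
Inner query → {1}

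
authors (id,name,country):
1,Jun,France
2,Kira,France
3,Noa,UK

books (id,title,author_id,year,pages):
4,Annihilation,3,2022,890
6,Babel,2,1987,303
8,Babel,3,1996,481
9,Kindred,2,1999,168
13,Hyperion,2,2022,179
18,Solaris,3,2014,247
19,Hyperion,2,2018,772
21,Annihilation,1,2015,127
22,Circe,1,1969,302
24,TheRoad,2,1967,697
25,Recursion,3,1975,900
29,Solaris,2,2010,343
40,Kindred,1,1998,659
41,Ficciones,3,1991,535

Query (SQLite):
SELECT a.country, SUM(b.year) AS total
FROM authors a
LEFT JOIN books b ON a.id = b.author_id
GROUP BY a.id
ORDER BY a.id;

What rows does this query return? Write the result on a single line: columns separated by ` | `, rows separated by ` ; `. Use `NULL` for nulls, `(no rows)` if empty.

LEFT JOIN keeps every authors row; unmatched ones get NULL for books columns.
Group by authors.id and compute SUM(b.year). SUM over an all-NULL group is NULL.
  1: ids {21, 22, 40} → SUM(b.year)=5982
  2: ids {6, 9, 13, 19, 24, 29} → SUM(b.year)=12003
  3: ids {4, 8, 18, 25, 41} → SUM(b.year)=9998

France | 5982 ; France | 12003 ; UK | 9998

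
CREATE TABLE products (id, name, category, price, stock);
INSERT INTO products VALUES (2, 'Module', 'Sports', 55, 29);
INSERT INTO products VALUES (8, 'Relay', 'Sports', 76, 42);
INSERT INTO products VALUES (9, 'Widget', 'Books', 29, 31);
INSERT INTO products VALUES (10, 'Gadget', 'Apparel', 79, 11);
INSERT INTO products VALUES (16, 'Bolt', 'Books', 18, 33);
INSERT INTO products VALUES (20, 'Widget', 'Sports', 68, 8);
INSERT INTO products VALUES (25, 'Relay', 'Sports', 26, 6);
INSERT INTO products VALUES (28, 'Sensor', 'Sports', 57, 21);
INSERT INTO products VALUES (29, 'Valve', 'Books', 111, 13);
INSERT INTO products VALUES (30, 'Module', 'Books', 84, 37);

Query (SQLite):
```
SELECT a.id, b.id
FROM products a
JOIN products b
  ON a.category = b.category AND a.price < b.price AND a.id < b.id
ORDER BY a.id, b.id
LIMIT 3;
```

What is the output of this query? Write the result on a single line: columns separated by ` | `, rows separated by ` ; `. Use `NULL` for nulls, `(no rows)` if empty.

Pairs (a,b) with same category, a.price < b.price, a.id < b.id.
category groups: Apparel:{10} Books:{9,16,29,30} Sports:{2,8,20,25,28}
Ordered by (a.id, b.id); first 3.

2 | 8 ; 2 | 20 ; 2 | 28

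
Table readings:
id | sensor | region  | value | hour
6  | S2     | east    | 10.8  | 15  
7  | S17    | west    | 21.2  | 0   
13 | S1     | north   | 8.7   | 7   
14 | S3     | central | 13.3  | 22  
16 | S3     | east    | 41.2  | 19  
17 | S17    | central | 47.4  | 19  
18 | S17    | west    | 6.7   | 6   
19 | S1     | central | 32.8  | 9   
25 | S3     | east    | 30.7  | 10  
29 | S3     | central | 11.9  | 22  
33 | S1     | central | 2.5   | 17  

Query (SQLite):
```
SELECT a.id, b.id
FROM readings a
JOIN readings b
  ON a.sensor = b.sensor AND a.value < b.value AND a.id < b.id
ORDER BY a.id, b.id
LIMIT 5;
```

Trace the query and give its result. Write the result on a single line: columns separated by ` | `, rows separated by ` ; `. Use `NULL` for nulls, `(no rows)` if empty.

7 | 17 ; 13 | 19 ; 14 | 16 ; 14 | 25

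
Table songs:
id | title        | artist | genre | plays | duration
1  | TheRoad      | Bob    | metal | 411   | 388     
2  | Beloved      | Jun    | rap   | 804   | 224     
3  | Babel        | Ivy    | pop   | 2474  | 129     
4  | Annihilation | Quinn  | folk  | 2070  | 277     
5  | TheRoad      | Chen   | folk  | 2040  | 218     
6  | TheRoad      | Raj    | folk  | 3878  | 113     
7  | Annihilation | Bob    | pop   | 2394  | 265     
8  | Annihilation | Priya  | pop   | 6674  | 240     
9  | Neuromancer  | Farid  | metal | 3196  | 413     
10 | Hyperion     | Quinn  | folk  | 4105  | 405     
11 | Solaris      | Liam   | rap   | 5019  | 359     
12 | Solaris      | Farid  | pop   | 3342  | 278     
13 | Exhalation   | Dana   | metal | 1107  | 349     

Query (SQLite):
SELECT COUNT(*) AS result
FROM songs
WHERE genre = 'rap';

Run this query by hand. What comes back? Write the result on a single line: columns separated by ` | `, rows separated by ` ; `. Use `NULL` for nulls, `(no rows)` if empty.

2

Rows where genre='rap' → duration values: [224, 359].
COUNT(*) counts rows → 2.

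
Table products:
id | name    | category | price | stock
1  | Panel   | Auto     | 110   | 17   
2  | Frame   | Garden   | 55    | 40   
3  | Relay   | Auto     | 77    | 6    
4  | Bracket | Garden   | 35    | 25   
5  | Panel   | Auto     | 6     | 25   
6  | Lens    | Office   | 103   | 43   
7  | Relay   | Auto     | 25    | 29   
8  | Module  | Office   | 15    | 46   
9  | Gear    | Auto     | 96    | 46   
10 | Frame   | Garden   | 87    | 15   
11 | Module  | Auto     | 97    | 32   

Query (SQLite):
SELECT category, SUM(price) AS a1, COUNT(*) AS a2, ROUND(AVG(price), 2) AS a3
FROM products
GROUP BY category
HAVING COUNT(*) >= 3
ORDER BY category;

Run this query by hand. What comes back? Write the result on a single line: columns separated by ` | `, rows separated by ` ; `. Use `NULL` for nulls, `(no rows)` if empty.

Group products by category.
Per group compute: SUM(price), COUNT(*), ROUND(AVG(price), 2).
HAVING: drop groups with fewer than 3 rows.
  Auto: ids {1, 3, 5, 7, 9, 11} → SUM(price)=411, COUNT(*)=6, ROUND(AVG(price), 2)=68.5
  Garden: ids {2, 4, 10} → SUM(price)=177, COUNT(*)=3, ROUND(AVG(price), 2)=59
  Office: ids {6, 8} → SUM(price)=118, COUNT(*)=2, ROUND(AVG(price), 2)=59

Auto | 411 | 6 | 68.5 ; Garden | 177 | 3 | 59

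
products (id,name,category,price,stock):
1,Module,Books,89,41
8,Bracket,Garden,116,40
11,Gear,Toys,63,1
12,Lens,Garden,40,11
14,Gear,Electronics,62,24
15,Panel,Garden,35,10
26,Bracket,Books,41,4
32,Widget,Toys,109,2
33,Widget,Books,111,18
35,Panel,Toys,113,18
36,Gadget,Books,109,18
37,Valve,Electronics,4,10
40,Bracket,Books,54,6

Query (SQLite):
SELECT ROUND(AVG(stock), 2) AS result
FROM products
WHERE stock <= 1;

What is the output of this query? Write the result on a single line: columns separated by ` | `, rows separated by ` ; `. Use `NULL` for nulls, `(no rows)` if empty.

1

Rows where stock <= 1 → stock values: [1].
AVG = 1 / 1 (rounded to 2 dp).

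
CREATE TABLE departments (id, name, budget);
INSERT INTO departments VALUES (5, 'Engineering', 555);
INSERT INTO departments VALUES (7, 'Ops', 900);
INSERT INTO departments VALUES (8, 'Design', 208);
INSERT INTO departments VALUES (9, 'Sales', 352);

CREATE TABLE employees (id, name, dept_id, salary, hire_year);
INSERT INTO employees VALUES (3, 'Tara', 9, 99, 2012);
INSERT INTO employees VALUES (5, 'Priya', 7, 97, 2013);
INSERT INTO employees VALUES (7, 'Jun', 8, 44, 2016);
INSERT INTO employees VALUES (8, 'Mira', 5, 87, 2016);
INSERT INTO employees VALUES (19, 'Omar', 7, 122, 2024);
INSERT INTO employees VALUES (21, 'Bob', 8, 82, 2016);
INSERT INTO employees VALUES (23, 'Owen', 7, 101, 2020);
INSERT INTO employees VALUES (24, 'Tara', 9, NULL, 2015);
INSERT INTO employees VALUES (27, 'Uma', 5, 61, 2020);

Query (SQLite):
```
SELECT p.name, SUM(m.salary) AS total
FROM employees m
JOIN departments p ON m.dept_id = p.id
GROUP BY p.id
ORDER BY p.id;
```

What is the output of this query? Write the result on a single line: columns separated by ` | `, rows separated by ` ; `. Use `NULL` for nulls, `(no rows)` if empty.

Engineering | 148 ; Ops | 320 ; Design | 126 ; Sales | 99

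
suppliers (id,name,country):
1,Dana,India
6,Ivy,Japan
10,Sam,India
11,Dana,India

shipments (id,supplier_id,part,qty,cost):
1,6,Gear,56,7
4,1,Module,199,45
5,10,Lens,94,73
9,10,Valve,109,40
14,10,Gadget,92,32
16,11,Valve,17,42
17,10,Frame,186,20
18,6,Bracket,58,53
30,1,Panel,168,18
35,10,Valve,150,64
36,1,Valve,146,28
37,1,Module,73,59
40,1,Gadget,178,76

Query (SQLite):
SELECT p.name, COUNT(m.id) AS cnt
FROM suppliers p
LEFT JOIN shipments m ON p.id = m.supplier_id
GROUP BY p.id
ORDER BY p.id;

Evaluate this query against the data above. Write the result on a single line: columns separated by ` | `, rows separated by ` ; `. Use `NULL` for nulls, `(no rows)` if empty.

Dana | 5 ; Ivy | 2 ; Sam | 5 ; Dana | 1

LEFT JOIN keeps every suppliers row; unmatched ones get NULL for shipments columns.
Group by suppliers.id and compute COUNT(m.id). COUNT(col) of an all-NULL group is 0.
  1: ids {4, 30, 36, 37, 40} → COUNT(m.id)=5
  6: ids {1, 18} → COUNT(m.id)=2
  10: ids {5, 9, 14, 17, 35} → COUNT(m.id)=5
  11: ids {16} → COUNT(m.id)=1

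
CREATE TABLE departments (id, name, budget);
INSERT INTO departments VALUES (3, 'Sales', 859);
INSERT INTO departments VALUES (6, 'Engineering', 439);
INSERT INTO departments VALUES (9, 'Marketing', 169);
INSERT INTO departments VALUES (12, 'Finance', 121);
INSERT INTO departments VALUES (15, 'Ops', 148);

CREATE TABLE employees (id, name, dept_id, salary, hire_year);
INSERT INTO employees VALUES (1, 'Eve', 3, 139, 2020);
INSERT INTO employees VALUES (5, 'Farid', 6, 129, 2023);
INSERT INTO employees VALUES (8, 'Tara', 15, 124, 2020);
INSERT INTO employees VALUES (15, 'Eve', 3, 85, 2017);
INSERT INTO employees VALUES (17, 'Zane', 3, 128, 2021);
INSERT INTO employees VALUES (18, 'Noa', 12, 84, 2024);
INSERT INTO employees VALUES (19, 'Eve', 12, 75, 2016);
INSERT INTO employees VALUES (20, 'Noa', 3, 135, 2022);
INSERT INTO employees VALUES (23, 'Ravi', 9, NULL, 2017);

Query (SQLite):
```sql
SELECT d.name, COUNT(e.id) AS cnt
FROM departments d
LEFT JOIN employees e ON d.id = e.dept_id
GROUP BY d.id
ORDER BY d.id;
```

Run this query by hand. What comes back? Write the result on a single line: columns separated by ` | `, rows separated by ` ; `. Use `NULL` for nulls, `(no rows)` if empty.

Sales | 4 ; Engineering | 1 ; Marketing | 1 ; Finance | 2 ; Ops | 1

LEFT JOIN keeps every departments row; unmatched ones get NULL for employees columns.
Group by departments.id and compute COUNT(e.id). COUNT(col) of an all-NULL group is 0.
  3: ids {1, 15, 17, 20} → COUNT(e.id)=4
  6: ids {5} → COUNT(e.id)=1
  9: ids {23} → COUNT(e.id)=1
  12: ids {18, 19} → COUNT(e.id)=2
  15: ids {8} → COUNT(e.id)=1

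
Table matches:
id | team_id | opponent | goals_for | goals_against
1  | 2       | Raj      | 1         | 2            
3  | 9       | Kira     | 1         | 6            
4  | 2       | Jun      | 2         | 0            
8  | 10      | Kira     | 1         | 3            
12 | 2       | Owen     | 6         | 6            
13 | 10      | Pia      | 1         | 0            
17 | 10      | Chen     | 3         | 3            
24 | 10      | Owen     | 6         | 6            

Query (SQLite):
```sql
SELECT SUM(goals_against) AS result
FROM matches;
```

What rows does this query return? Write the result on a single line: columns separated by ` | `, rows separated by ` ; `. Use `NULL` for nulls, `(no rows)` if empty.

26

All goals_against values: [2, 6, 0, 3, 6, 0, 3, 6].
SUM of non-NULL values = 26.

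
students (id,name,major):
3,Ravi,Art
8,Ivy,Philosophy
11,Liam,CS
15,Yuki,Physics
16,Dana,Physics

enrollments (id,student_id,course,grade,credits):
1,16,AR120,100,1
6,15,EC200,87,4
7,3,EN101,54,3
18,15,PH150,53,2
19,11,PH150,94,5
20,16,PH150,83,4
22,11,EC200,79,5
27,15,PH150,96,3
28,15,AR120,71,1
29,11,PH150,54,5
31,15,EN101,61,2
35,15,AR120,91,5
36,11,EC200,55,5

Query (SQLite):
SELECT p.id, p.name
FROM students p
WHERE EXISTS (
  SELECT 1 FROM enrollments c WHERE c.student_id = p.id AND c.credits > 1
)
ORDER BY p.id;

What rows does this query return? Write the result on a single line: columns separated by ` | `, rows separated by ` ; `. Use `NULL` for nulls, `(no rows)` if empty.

For each students row, check whether any enrollments with matching student_id has credits > 1.
Keep rows where that is true.

3 | Ravi ; 11 | Liam ; 15 | Yuki ; 16 | Dana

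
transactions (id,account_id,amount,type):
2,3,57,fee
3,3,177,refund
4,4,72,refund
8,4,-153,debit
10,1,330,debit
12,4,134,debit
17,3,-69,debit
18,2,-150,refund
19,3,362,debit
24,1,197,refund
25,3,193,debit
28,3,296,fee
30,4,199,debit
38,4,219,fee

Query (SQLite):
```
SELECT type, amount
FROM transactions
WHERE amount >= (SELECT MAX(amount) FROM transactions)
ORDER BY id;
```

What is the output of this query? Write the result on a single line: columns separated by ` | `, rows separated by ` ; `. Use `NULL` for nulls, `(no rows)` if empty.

Scalar subquery: MAX(amount) over all transactions rows = 362.
Keep rows where amount >= that value.

debit | 362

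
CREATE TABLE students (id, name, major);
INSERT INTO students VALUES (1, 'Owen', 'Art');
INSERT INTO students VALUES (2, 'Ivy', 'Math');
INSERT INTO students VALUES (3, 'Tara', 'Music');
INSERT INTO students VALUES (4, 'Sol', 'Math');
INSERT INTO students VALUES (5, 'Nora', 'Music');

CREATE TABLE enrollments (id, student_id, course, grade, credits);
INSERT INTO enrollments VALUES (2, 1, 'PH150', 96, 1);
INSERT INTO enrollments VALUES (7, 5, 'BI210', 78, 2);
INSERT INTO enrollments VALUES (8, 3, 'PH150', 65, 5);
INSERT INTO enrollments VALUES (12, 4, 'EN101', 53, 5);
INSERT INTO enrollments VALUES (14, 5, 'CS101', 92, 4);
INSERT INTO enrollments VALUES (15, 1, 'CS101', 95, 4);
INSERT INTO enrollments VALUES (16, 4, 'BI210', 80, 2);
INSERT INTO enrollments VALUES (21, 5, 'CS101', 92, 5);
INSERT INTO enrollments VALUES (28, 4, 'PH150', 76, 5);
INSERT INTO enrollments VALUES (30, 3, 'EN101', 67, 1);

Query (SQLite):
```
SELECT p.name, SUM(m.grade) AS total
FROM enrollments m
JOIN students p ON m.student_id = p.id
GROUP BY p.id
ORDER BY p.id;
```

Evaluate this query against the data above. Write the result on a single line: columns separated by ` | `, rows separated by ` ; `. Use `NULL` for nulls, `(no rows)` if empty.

Join each enrollments row to its students via student_id.
Group joined rows by students.id; compute SUM(m.grade) per group.
  1: ids {2, 15} → SUM(m.grade)=191
  3: ids {8, 30} → SUM(m.grade)=132
  4: ids {12, 16, 28} → SUM(m.grade)=209
  5: ids {7, 14, 21} → SUM(m.grade)=262

Owen | 191 ; Tara | 132 ; Sol | 209 ; Nora | 262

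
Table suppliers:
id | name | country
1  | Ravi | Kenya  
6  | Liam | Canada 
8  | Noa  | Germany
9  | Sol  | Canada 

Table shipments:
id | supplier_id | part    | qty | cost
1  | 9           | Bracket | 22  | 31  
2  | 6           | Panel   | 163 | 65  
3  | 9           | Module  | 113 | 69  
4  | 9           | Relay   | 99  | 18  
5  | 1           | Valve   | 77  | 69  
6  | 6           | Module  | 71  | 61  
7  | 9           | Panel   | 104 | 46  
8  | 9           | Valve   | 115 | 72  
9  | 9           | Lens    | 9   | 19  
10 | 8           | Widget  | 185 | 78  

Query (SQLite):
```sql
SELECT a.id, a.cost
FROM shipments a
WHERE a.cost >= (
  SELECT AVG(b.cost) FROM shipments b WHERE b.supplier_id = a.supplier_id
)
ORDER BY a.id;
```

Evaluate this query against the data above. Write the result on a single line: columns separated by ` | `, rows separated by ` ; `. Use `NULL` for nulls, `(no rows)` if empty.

2 | 65 ; 3 | 69 ; 5 | 69 ; 7 | 46 ; 8 | 72 ; 10 | 78

For each shipments row a, compute AVG(cost) over rows sharing a.supplier_id.
Keep row a if a.cost >= that per-group AVG.
  supplier_id=1: AVG(cost) = 69.0
  supplier_id=6: AVG(cost) = 63.0
  supplier_id=8: AVG(cost) = 78.0
  supplier_id=9: AVG(cost) = 42.5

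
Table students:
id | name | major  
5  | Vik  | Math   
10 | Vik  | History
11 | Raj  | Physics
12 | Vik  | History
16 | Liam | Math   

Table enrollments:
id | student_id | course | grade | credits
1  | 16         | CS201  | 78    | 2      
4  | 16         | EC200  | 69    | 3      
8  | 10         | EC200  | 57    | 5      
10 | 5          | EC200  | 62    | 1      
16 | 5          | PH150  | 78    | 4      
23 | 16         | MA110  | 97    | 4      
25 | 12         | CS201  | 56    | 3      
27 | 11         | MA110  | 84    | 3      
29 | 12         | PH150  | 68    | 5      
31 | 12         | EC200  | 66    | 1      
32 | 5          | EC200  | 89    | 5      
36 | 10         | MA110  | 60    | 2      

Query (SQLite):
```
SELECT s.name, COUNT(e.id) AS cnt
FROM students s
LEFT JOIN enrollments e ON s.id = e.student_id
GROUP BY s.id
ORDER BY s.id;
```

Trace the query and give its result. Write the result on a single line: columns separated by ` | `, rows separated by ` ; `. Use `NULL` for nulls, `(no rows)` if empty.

Vik | 3 ; Vik | 2 ; Raj | 1 ; Vik | 3 ; Liam | 3

LEFT JOIN keeps every students row; unmatched ones get NULL for enrollments columns.
Group by students.id and compute COUNT(e.id). COUNT(col) of an all-NULL group is 0.
  5: ids {10, 16, 32} → COUNT(e.id)=3
  10: ids {8, 36} → COUNT(e.id)=2
  11: ids {27} → COUNT(e.id)=1
  12: ids {25, 29, 31} → COUNT(e.id)=3
  16: ids {1, 4, 23} → COUNT(e.id)=3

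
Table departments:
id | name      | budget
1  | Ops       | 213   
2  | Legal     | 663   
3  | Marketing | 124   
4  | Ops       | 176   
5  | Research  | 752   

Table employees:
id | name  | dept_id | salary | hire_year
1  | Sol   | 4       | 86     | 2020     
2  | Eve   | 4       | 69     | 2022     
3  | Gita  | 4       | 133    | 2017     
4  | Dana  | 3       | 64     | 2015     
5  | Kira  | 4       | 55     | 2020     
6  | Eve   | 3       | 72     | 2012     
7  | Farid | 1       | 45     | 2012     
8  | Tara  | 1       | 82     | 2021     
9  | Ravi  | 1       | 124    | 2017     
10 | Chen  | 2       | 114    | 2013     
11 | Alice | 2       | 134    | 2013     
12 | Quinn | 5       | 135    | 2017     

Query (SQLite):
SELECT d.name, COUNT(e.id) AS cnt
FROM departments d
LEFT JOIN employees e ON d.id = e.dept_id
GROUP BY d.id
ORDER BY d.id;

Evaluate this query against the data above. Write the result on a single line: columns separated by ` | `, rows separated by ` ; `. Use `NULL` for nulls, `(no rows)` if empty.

LEFT JOIN keeps every departments row; unmatched ones get NULL for employees columns.
Group by departments.id and compute COUNT(e.id). COUNT(col) of an all-NULL group is 0.
  1: ids {7, 8, 9} → COUNT(e.id)=3
  2: ids {10, 11} → COUNT(e.id)=2
  3: ids {4, 6} → COUNT(e.id)=2
  4: ids {1, 2, 3, 5} → COUNT(e.id)=4
  5: ids {12} → COUNT(e.id)=1

Ops | 3 ; Legal | 2 ; Marketing | 2 ; Ops | 4 ; Research | 1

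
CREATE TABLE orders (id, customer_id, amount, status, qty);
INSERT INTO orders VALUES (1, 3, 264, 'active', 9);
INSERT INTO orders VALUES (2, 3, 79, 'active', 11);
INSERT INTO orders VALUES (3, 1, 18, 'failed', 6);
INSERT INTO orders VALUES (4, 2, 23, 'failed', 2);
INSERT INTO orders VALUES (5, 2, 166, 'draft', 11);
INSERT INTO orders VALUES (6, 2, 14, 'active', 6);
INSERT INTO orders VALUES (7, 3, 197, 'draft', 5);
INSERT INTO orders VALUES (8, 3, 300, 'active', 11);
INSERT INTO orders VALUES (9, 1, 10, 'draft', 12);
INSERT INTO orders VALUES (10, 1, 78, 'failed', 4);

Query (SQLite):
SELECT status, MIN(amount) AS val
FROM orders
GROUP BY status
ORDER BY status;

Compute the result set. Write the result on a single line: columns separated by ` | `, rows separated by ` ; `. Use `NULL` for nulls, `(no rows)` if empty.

active | 14 ; draft | 10 ; failed | 18

Partition orders by status; compute MIN(amount) within each group.
  active: ids {1, 2, 6, 8} → MIN(amount)=14
  draft: ids {5, 7, 9} → MIN(amount)=10
  failed: ids {3, 4, 10} → MIN(amount)=18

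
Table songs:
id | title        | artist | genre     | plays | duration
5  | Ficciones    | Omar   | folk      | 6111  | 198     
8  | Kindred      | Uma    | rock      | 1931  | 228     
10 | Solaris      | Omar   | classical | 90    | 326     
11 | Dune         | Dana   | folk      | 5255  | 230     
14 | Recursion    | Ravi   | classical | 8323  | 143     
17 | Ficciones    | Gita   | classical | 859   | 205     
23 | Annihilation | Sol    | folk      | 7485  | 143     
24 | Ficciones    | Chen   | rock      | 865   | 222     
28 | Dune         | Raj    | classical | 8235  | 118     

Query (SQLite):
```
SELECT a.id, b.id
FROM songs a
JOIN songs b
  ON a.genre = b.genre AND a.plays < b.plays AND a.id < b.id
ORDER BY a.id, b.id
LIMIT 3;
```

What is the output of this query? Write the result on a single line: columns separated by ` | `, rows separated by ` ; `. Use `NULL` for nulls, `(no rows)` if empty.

Pairs (a,b) with same genre, a.plays < b.plays, a.id < b.id.
genre groups: classical:{10,14,17,28} folk:{5,11,23} rock:{8,24}
Ordered by (a.id, b.id); first 3.

5 | 23 ; 10 | 14 ; 10 | 17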